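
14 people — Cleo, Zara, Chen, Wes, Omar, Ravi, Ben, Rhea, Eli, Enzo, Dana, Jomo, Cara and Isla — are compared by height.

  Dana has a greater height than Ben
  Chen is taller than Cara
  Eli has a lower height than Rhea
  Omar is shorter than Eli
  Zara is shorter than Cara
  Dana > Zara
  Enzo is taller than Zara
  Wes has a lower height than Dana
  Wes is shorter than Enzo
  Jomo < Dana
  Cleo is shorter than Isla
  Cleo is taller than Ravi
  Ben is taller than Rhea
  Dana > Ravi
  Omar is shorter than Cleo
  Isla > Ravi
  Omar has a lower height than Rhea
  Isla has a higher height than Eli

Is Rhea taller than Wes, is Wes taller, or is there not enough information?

undetermined

Following every chain through Wes: above Wes we get Enzo, Dana.
Rhea is not reached, and no chain runs the other way from Rhea to Wes.
So the given relations leave the order of Wes and Rhea undetermined.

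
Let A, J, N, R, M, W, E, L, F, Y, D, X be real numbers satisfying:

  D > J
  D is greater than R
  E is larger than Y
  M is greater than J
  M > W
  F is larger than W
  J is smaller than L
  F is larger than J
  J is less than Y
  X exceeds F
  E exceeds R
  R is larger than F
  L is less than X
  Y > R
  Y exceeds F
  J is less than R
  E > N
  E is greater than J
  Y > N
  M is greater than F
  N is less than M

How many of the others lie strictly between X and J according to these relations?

2

The relations place J below X. An element lies strictly between them when it is forced above J and also forced below X.
Above J: {L, F, R, M, D, Y, E}. Below X: {L, W, F}.
Intersection: {L, F} — 2.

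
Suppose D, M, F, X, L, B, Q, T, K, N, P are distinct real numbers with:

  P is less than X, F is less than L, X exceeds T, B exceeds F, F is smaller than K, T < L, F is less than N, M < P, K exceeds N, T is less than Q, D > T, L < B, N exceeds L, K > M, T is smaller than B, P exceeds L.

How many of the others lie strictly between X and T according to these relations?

Chaining upward from T reaches: D, L, P, N, K, B, Q.
Chaining downward from X reaches: F, L, M, P.
Strictly between T and X are those in both lists: L, P — 2 elements.

2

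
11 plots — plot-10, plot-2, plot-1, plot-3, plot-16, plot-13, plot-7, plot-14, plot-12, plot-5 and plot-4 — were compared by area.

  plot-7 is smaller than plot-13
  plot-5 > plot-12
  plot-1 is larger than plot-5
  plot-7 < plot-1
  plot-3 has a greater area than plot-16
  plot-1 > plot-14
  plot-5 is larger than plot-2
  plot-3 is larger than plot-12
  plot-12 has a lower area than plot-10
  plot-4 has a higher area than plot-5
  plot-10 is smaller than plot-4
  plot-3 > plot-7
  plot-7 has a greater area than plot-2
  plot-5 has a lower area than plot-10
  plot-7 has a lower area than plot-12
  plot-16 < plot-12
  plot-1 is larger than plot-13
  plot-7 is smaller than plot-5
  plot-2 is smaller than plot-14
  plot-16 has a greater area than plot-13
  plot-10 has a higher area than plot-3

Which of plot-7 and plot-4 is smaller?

plot-7

plot-7 < plot-13 and plot-13 < plot-16 give plot-7 < plot-16.
With plot-16 < plot-12: plot-7 < plot-13 < plot-16 < plot-12.
With plot-12 < plot-5: plot-7 < plot-13 < plot-16 < plot-12 < plot-5.
Then plot-5 < plot-10 extends the chain to plot-10.
Then plot-10 < plot-4 extends the chain to plot-4.
So plot-7 < plot-4; plot-7 is the smaller of the two.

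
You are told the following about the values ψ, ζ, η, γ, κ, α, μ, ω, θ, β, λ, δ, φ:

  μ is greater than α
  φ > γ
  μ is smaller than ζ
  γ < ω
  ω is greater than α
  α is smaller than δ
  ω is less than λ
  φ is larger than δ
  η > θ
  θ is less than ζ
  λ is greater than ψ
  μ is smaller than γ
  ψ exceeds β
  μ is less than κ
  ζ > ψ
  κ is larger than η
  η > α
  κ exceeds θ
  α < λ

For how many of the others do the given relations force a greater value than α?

9

Directly above α: μ, η, ω, δ, λ.
One step further: ζ, γ, κ, φ (9 so far).
No other element is forced above α by the given relations, so the count is 9.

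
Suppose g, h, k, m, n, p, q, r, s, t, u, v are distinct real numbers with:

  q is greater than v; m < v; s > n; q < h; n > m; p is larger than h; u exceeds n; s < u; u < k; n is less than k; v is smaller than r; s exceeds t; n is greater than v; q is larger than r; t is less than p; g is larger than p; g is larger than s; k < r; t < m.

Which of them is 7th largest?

u

Piecing the relations together gives one ordering: t < m < v < n < s < u < k < r < q < h < p < g.
The 7th largest is u.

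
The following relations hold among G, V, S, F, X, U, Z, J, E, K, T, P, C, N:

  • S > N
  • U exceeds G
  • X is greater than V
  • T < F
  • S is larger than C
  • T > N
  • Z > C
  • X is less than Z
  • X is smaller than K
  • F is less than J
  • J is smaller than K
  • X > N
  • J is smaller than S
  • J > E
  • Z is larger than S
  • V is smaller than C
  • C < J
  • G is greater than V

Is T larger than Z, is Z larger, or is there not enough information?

Z

Link the given pairs in sequence: T < F; F < J; J < S; S < Z.
Together: T < F < J < S < Z.
So Z is larger.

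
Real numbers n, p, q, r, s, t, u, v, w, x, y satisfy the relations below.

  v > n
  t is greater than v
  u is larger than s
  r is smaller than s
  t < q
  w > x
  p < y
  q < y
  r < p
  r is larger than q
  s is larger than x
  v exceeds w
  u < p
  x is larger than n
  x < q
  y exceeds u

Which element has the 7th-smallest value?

The consecutive relations fix a unique order: n < x < w < v < t < q < r < s < u < p < y.
Counting 7 from the smallest end gives r.

r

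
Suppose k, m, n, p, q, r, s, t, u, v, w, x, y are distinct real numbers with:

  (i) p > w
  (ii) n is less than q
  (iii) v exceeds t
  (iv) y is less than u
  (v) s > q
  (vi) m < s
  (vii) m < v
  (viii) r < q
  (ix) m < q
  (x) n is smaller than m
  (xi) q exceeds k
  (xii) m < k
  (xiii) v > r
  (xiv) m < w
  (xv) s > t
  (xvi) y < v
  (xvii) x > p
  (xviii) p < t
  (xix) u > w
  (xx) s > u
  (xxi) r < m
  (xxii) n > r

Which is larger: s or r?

Link the given pairs in sequence: r < n; n < m; m < w; w < p; p < t; t < s.
Together: r < n < m < w < p < t < s.
So r < s; s is the larger of the two.

s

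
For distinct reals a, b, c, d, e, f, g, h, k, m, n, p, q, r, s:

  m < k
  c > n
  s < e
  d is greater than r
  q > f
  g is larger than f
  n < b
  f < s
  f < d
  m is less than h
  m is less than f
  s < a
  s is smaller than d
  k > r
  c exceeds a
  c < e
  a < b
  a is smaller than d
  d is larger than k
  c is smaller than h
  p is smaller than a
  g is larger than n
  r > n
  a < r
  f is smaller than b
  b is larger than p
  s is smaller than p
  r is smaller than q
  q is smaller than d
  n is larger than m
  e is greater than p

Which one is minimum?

Chaining upward from m: directly above it, n, f, k, h; then g, s, r, c, q, d, b; then p, a, e.
That covers every other element, and nothing is given below m, so m is the minimum.

m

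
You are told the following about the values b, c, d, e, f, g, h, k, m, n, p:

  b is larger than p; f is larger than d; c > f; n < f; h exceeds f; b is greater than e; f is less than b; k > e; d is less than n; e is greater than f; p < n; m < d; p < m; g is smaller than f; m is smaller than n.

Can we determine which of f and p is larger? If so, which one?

f

The relevant relations are p < m; m < d; d < n; n < f.
Together: p < m < d < n < f.
So f is larger.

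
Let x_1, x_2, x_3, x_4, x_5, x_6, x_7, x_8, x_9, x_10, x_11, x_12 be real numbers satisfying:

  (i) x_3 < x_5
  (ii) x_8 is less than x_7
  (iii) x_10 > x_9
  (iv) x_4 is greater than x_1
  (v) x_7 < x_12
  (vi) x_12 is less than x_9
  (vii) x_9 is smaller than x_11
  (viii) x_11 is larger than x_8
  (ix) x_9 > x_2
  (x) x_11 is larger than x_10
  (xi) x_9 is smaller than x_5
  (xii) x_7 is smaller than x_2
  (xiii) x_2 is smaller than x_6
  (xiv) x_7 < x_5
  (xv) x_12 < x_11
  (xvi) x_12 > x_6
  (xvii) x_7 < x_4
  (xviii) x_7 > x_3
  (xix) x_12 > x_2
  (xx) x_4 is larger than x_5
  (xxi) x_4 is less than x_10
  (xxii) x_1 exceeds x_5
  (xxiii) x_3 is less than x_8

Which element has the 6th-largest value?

x_9

Piecing the relations together gives one ordering: x_3 < x_8 < x_7 < x_2 < x_6 < x_12 < x_9 < x_5 < x_1 < x_4 < x_10 < x_11.
The 6th largest is x_9.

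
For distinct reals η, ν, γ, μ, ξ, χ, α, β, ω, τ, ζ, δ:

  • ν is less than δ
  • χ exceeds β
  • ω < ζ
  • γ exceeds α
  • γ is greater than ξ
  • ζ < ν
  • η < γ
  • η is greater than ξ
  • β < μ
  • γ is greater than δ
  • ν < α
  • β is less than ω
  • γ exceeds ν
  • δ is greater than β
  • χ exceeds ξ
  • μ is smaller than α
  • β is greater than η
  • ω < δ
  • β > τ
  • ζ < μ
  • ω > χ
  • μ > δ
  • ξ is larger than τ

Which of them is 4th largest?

Chaining the given pairs: τ < ξ < η < β < χ < ω < ζ < ν < δ < μ < α < γ.
Counting 4 from the largest end gives δ.

δ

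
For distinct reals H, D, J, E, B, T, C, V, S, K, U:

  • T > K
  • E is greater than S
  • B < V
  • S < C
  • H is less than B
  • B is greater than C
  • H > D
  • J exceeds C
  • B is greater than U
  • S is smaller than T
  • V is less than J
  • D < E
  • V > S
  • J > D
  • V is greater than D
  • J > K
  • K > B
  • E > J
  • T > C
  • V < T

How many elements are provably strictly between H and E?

The relations place H below E. An element lies strictly between them when it is forced above H and also forced below E.
Above H: {B, V, K, J, T}. Below E: {D, S, U, C, B, V, K, J}.
Intersection: {B, V, K, J} — 4.

4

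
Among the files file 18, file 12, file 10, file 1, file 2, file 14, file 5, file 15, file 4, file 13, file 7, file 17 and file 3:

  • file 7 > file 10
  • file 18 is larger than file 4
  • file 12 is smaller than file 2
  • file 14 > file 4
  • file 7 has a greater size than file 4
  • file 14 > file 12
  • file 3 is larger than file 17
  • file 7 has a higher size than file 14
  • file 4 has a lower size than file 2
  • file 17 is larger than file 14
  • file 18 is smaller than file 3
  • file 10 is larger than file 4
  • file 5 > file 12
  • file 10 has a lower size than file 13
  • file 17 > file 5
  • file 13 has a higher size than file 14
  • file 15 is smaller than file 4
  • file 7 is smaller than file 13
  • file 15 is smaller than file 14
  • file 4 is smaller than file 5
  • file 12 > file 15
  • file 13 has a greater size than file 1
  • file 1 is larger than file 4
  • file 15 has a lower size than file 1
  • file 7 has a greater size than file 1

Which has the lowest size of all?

Chaining upward from file 15: directly above it, file 12, file 4, file 1, file 14; then file 18, file 5, file 2, file 17, file 10, file 7, file 13; then file 3.
That covers every other element, and nothing is given below file 15, so file 15 is the lowest size.

file 15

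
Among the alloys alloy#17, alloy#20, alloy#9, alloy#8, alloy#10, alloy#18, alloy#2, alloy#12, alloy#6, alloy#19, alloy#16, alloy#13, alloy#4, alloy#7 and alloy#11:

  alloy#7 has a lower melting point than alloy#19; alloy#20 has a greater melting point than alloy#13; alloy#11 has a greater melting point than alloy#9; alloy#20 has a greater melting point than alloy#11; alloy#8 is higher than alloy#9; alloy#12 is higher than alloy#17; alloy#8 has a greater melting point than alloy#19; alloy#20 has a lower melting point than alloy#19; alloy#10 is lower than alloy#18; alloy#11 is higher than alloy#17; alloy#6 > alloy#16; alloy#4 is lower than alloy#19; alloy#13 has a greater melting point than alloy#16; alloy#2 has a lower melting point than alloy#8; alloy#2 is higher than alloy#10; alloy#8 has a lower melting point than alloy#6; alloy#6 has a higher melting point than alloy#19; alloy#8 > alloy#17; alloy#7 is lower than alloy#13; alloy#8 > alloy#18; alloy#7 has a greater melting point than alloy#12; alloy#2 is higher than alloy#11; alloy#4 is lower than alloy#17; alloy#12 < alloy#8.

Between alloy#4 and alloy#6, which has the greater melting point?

alloy#6

alloy#4 < alloy#17 and alloy#17 < alloy#12 give alloy#4 < alloy#12.
With alloy#12 < alloy#7: alloy#4 < alloy#17 < alloy#12 < alloy#7.
Then alloy#7 < alloy#13 extends the chain to alloy#13.
With alloy#13 < alloy#20: alloy#4 < alloy#17 < alloy#12 < alloy#7 < alloy#13 < alloy#20.
Then alloy#20 < alloy#19 extends the chain to alloy#19.
With alloy#19 < alloy#8: alloy#4 < alloy#17 < alloy#12 < alloy#7 < alloy#13 < alloy#20 < alloy#19 < alloy#8.
Then alloy#8 < alloy#6 extends the chain to alloy#6.
So alloy#4 < alloy#6; alloy#6 is the higher of the two.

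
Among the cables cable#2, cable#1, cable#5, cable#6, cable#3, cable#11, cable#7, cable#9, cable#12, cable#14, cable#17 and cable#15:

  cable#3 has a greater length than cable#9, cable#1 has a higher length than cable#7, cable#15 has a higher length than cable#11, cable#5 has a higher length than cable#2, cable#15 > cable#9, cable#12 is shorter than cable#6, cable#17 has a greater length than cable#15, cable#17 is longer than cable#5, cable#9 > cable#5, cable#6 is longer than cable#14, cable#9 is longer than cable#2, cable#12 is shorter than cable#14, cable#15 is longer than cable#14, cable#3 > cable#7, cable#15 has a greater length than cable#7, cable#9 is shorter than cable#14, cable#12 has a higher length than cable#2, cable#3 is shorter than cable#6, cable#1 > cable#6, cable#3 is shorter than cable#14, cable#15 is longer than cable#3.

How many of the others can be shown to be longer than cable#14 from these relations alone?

The elements the relations force above cable#14 are cable#6, cable#15, cable#1, cable#17 — no chain reaches any other.
That is 4.

4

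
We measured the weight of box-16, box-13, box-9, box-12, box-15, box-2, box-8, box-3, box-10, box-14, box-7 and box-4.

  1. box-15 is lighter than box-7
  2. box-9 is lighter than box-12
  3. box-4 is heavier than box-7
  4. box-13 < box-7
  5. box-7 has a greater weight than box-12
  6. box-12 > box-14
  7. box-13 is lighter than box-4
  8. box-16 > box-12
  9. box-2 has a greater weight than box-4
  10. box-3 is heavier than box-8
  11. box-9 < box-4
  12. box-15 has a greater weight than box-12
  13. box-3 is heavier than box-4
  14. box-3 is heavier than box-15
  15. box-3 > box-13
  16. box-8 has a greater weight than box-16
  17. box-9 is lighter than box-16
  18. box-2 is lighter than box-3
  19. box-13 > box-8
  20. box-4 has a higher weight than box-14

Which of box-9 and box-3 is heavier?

box-3

The relevant relations are box-9 < box-12; box-12 < box-16; box-16 < box-8; box-8 < box-13; box-13 < box-7; box-7 < box-4; box-4 < box-2; box-2 < box-3.
Together: box-9 < box-12 < box-16 < box-8 < box-13 < box-7 < box-4 < box-2 < box-3.
So box-9 < box-3; box-3 is the heavier of the two.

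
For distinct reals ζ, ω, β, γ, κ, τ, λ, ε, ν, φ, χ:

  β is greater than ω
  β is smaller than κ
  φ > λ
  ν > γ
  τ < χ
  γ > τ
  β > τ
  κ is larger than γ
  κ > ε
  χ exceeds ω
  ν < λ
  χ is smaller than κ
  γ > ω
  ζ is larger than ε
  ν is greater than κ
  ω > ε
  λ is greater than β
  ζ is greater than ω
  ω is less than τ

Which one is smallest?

ω is not least since ε < ω; τ is not least since ω < τ; γ is not least since ω < γ; χ is not least since τ < χ; β is not least since τ < β; κ is not least since χ < κ; ν is not least since γ < ν; λ is not least since β < λ; φ is not least since λ < φ; ζ is not least since ε < ζ.
Only ε has nothing below it, so ε is the smallest.

ε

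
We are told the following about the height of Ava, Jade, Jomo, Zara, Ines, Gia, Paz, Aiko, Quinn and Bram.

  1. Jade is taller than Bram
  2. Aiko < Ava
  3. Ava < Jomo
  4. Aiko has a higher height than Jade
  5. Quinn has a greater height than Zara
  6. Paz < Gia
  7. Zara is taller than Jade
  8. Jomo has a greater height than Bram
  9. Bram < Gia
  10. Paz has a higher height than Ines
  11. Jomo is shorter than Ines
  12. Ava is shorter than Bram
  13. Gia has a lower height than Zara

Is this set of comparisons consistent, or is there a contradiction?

Chaining the given relations yields Bram < Jade < Aiko < Ava, so Bram < Ava. But one relation states Ava < Bram. These cannot both hold.

inconsistent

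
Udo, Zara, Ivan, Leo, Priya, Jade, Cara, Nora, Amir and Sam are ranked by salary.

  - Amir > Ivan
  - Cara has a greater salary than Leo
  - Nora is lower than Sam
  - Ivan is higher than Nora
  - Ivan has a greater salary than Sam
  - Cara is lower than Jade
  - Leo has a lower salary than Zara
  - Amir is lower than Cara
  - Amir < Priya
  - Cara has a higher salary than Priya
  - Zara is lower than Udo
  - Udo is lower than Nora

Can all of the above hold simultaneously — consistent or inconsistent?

consistent

Every relation is compatible with Leo < Zara < Udo < Nora < Sam < Ivan < Amir < Priya < Cara < Jade; the set is consistent.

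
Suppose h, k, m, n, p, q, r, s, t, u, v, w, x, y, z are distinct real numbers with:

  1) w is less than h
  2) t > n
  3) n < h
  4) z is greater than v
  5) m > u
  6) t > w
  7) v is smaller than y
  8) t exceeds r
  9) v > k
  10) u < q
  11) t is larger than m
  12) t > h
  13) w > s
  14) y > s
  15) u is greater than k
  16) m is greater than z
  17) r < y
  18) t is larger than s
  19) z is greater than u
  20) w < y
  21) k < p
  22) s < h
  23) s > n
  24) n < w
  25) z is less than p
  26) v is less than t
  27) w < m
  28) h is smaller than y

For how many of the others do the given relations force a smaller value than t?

10

From t the given relations immediately reach n, v, r, s, w, h, m.
From those, k, u, z — 10 in total.
No other element is forced below t by the given relations, so the count is 10.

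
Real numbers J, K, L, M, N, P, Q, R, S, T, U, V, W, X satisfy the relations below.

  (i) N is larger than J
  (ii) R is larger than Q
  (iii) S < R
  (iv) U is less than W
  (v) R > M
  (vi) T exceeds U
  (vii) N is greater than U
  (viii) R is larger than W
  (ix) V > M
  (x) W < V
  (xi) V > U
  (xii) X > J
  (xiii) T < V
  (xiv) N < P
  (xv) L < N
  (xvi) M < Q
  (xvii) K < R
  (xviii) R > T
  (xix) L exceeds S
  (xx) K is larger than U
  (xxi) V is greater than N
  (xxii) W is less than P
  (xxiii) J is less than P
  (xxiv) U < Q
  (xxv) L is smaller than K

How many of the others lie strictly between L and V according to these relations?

The relations place L below V. An element lies strictly between them when it is forced above L and also forced below V.
Above L: {K, N, R, P}. Below V: {M, U, J, W, S, T, N}.
Intersection: {N} — 1.

1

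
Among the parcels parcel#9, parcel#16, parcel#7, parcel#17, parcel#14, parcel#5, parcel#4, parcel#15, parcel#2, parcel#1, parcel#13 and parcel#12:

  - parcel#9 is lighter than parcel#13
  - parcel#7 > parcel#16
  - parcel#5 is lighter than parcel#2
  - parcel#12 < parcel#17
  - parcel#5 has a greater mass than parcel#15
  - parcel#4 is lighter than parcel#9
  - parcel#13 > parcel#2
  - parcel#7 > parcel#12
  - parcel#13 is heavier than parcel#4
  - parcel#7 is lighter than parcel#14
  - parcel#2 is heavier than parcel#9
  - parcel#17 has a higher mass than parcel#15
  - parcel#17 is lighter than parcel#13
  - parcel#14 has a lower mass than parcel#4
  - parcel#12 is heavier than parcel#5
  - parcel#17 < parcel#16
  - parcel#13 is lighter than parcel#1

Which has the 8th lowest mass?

parcel#4

The consecutive relations fix a unique order: parcel#15 < parcel#5 < parcel#12 < parcel#17 < parcel#16 < parcel#7 < parcel#14 < parcel#4 < parcel#9 < parcel#2 < parcel#13 < parcel#1.
Counting 8 from the smallest end gives parcel#4.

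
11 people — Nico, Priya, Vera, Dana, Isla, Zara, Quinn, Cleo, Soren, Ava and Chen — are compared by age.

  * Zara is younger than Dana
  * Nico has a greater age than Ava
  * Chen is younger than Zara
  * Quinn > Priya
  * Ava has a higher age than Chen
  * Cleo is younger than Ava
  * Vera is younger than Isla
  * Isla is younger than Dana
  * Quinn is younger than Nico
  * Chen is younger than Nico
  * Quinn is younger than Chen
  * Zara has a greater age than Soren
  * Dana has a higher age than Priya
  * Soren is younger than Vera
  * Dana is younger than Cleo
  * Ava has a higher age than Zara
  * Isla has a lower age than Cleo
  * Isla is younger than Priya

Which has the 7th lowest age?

Zara

The consecutive relations fix a unique order: Soren < Vera < Isla < Priya < Quinn < Chen < Zara < Dana < Cleo < Ava < Nico.
The 7th smallest is Zara.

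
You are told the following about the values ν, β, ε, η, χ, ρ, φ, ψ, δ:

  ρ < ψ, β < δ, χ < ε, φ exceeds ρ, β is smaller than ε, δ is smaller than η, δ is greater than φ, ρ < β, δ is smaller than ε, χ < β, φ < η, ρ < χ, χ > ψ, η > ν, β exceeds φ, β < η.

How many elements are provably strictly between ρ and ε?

5

The relations place ρ below ε. An element lies strictly between them when it is forced above ρ and also forced below ε.
Above ρ: {φ, ψ, χ, β, δ, η}. Below ε: {φ, ψ, χ, β, δ}.
Intersection: {φ, ψ, χ, β, δ} — 5.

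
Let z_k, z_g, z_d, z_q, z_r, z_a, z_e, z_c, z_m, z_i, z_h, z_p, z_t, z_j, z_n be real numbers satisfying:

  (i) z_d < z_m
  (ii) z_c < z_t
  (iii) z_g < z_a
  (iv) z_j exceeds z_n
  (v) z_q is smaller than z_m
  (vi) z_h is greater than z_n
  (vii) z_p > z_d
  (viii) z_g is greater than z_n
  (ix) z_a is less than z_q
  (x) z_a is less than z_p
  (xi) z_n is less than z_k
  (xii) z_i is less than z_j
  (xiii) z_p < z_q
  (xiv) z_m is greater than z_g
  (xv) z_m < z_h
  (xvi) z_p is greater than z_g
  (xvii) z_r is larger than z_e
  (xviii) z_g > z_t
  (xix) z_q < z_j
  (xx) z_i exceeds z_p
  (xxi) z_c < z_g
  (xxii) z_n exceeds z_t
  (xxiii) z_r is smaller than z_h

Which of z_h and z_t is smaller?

z_t

Link the given pairs in sequence: z_t < z_n; z_n < z_g; z_g < z_a; z_a < z_p; z_p < z_q; z_q < z_m; z_m < z_h.
Together: z_t < z_n < z_g < z_a < z_p < z_q < z_m < z_h.
So z_t < z_h; z_t is the smaller of the two.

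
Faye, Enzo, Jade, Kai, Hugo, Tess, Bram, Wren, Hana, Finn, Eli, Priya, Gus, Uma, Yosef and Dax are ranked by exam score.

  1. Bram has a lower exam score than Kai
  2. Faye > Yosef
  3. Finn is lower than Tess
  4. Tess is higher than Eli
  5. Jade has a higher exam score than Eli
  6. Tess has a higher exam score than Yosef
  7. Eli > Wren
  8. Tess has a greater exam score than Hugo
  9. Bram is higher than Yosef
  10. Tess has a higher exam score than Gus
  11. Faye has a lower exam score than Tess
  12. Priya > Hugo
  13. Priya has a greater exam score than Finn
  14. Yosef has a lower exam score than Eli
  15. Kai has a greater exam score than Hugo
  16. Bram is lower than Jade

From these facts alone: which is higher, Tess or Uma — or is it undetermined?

undetermined

Following every chain through Tess: below Tess we get Gus, Hugo, Yosef, Faye, Finn, Wren, Eli.
Uma is not reached, and no chain runs the other way from Uma to Tess.
So the given relations leave the order of Tess and Uma undetermined.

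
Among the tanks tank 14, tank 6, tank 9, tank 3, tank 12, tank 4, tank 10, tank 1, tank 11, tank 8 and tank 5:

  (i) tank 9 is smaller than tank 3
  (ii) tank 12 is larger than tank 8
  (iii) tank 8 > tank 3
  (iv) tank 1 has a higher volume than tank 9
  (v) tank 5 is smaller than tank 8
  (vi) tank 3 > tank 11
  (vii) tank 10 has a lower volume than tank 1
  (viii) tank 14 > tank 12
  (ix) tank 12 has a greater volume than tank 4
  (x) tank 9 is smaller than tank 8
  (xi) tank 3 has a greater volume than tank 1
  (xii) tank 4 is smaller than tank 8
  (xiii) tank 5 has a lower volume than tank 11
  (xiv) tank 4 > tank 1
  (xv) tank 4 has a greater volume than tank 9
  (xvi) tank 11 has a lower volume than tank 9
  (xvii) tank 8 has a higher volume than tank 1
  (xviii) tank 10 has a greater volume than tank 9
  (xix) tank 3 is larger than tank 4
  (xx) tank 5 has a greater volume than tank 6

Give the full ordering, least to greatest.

Each adjacent pair is fixed by a given relation: tank 6 < tank 5; tank 5 < tank 11; tank 11 < tank 9; tank 9 < tank 10; tank 10 < tank 1; tank 1 < tank 4; tank 4 < tank 3; tank 3 < tank 8; tank 8 < tank 12; tank 12 < tank 14. Chaining them end to end gives the full order.

tank 6 < tank 5 < tank 11 < tank 9 < tank 10 < tank 1 < tank 4 < tank 3 < tank 8 < tank 12 < tank 14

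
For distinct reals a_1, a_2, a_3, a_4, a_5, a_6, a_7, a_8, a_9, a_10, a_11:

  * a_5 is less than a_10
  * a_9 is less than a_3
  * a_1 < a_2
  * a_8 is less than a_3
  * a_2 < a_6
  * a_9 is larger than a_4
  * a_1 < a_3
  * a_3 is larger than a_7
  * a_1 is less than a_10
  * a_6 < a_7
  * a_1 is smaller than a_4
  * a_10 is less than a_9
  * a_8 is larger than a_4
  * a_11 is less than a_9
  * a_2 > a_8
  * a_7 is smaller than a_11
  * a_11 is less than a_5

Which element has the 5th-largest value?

a_11

Chaining the given pairs: a_1 < a_4 < a_8 < a_2 < a_6 < a_7 < a_11 < a_5 < a_10 < a_9 < a_3.
Counting 5 from the largest end gives a_11.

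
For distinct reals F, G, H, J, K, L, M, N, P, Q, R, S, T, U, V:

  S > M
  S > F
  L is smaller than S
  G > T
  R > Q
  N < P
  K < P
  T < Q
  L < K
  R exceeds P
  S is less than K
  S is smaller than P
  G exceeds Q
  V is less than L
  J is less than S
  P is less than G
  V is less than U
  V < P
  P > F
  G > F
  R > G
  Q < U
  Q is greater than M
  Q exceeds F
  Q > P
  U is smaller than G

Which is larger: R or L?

L < S and S < K give L < K.
Then K < P extends the chain to P.
Then P < Q extends the chain to Q.
Then Q < U extends the chain to U.
Then U < G extends the chain to G.
Then G < R extends the chain to R.
So L < R; R is the larger of the two.

R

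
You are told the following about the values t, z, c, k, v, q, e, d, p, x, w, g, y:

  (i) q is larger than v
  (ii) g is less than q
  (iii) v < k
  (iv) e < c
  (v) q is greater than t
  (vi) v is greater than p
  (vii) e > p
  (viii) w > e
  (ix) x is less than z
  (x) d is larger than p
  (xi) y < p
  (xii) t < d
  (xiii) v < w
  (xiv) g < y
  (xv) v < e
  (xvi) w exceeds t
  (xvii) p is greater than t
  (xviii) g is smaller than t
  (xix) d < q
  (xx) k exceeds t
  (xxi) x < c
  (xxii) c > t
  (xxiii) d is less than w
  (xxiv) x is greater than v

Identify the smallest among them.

g

Chaining upward from g: directly above it, y, t, q; then p, d, k, w, c; then v, e; then x; then z.
That covers every other element, and nothing is given below g, so g is the smallest.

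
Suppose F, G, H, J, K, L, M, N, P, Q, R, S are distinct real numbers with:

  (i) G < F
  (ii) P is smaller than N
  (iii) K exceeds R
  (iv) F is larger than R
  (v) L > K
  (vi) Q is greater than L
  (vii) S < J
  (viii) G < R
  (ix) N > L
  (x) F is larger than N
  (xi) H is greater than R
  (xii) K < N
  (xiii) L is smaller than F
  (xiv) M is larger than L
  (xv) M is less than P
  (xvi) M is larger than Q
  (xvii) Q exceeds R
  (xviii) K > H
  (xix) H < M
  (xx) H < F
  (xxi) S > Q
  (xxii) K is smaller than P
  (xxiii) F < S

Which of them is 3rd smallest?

Chaining the given pairs: G < R < H < K < L < Q < M < P < N < F < S < J.
The 3rd smallest is H.

H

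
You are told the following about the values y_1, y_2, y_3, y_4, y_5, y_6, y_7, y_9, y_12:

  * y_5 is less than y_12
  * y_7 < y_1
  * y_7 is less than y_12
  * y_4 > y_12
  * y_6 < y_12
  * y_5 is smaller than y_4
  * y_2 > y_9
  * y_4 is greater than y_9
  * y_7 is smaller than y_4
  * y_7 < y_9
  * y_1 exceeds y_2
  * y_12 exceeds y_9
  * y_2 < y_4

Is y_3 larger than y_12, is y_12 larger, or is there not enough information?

undetermined

Following every chain through y_3: nothing is chained to y_3.
y_12 is not reached, and no chain runs the other way from y_12 to y_3.
So the given relations leave the order of y_3 and y_12 undetermined.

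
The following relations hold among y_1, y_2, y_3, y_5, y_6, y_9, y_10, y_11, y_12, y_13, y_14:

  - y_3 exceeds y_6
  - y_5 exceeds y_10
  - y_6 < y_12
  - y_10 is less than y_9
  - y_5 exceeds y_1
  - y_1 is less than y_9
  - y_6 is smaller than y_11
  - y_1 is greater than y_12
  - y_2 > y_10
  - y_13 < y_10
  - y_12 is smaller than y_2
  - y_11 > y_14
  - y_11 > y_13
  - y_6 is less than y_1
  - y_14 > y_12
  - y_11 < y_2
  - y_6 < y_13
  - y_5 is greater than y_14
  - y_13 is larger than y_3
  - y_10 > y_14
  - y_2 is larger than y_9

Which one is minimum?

y_6

Chaining upward from y_6: directly above it, y_12, y_3, y_13, y_11, y_1; then y_14, y_10, y_5, y_9, y_2.
That covers every other element, and nothing is given below y_6, so y_6 is the minimum.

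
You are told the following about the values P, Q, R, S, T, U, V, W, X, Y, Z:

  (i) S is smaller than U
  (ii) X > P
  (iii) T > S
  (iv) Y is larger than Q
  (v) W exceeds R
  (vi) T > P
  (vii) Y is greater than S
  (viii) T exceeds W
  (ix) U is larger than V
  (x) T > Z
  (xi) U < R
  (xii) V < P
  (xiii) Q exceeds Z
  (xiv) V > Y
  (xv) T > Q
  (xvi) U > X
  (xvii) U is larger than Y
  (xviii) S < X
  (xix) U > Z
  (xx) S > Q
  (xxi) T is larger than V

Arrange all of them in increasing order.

Z < Q < S < Y < V < P < X < U < R < W < T

Each adjacent pair is fixed by a given relation: Z < Q; Q < S; S < Y; Y < V; V < P; P < X; X < U; U < R; R < W; W < T. Chaining them end to end gives the full order.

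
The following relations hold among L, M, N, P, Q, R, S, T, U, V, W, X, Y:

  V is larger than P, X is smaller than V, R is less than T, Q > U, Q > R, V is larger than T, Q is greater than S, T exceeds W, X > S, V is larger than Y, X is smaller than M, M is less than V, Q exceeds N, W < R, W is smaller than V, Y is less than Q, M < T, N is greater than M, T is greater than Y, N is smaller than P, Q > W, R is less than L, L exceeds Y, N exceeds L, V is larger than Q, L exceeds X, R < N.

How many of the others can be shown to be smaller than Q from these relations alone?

9

The elements the relations force below Q are S, Y, W, U, R, X, L, M, N — no chain reaches any other.
That is 9.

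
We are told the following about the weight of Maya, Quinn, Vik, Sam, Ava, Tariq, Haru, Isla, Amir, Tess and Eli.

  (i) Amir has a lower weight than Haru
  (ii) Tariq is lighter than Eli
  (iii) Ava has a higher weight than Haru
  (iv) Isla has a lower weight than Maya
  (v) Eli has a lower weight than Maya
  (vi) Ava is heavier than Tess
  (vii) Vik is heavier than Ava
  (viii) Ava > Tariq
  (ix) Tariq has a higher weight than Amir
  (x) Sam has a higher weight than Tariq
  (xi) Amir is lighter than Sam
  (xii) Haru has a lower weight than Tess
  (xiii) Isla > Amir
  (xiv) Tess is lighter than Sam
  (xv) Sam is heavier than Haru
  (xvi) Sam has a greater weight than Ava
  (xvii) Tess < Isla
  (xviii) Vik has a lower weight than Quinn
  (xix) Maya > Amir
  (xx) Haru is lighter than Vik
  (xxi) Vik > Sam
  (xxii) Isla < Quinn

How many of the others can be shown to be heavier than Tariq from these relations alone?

Directly above Tariq: Eli, Ava, Sam.
One step further: Maya, Vik (5 so far).
One step further: Quinn (6 so far).
No other element is forced above Tariq by the given relations, so the count is 6.

6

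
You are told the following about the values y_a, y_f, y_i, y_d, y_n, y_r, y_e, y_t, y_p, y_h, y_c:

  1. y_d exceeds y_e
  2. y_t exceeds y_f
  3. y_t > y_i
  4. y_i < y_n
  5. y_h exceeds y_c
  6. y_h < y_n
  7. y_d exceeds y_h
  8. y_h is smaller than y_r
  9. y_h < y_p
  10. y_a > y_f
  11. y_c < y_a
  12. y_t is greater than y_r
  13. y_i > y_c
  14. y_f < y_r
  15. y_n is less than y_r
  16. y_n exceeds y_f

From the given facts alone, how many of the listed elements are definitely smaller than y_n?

4

Directly below y_n: y_f, y_i, y_h.
One step further: y_c (4 so far).
Nothing else is reachable below y_n; 4 in all.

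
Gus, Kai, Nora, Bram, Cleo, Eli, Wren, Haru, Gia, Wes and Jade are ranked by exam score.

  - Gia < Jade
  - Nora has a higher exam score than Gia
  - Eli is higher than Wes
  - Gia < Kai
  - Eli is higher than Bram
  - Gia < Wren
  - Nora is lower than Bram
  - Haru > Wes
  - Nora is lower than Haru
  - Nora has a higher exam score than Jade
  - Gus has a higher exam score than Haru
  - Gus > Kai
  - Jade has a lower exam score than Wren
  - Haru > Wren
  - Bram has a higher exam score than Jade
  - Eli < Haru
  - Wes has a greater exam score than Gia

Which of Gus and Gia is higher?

Gus

Gia < Jade and Jade < Bram give Gia < Bram.
Then Bram < Eli extends the chain to Eli.
Then Eli < Haru extends the chain to Haru.
With Haru < Gus: Gia < Jade < Bram < Eli < Haru < Gus.
So Gia < Gus; Gus is the higher of the two.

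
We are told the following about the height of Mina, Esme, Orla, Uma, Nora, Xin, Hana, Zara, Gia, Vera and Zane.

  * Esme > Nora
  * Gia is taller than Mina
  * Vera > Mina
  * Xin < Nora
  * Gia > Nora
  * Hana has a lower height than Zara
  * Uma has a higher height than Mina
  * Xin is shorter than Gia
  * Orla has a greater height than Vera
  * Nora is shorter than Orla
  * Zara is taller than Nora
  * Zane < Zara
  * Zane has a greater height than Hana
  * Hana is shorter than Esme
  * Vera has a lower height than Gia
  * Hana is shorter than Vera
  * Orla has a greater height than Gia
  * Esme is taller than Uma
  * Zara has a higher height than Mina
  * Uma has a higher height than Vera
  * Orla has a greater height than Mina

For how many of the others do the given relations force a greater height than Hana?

7

Directly above Hana: Vera, Zane, Esme, Zara.
One step further: Gia, Orla, Uma (7 so far).
Nothing else is reachable above Hana; 7 in all.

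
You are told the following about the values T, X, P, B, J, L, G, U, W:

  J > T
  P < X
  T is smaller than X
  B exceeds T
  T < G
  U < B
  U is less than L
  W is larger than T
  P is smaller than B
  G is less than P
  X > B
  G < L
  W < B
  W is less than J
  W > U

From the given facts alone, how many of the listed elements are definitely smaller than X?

6

From X the given relations immediately reach T, P, B.
From those, G, U, W — 6 in total.
No other element is forced below X by the given relations, so the count is 6.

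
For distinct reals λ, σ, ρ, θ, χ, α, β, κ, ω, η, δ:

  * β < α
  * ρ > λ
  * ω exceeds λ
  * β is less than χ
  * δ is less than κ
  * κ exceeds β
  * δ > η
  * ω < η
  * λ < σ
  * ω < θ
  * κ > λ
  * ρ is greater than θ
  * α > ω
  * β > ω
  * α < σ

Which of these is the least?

Chaining upward from λ: directly above it, ω, σ, ρ, κ; then β, η, α, θ; then δ, χ.
That covers every other element, and nothing is given below λ, so λ is the least.

λ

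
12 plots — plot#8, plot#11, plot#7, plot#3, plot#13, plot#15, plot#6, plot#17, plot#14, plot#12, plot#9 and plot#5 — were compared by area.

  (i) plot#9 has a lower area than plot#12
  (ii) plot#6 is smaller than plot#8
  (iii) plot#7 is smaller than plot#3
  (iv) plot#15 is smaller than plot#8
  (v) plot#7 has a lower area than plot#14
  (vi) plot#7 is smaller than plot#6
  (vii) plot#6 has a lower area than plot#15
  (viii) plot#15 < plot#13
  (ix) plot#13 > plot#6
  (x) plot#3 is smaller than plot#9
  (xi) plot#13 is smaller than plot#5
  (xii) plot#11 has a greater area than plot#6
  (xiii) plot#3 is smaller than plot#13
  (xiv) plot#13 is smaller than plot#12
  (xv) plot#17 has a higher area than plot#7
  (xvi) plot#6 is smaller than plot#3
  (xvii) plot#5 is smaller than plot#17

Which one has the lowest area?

plot#7

Chaining upward from plot#7: directly above it, plot#6, plot#3, plot#17, plot#14; then plot#9, plot#15, plot#13, plot#8, plot#11; then plot#12, plot#5.
That covers every other element, and nothing is given below plot#7, so plot#7 is the lowest area.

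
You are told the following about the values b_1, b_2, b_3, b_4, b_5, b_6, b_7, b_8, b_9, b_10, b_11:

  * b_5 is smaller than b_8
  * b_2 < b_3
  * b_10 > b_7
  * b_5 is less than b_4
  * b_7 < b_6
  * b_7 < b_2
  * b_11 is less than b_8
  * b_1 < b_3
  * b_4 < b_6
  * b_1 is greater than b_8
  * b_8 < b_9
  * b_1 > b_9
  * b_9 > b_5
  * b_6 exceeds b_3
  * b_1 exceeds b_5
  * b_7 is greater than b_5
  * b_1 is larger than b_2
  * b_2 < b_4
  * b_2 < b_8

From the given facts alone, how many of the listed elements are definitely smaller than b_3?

Directly below b_3: b_2, b_1.
One step further: b_5, b_7, b_8, b_9 (6 so far).
One step further: b_11 (7 so far).
Nothing else is reachable below b_3; 7 in all.

7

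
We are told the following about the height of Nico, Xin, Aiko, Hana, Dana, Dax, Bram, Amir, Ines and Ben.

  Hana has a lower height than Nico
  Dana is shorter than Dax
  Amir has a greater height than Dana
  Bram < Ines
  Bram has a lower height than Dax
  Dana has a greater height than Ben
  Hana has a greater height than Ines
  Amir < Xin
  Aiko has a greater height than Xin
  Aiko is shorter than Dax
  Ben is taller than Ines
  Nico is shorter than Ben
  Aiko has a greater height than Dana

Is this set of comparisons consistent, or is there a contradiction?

consistent

The single ordering Bram < Ines < Hana < Nico < Ben < Dana < Amir < Xin < Aiko < Dax satisfies every listed relation, so no contradiction arises.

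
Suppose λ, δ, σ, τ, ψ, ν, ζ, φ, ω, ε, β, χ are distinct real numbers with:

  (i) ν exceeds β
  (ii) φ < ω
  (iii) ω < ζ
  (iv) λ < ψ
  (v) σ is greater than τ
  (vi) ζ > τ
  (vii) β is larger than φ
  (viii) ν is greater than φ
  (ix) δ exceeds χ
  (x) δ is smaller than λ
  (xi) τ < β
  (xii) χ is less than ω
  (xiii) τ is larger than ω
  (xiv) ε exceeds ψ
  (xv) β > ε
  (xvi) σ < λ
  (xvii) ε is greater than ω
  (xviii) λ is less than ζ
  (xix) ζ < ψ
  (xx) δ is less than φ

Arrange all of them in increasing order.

χ < δ < φ < ω < τ < σ < λ < ζ < ψ < ε < β < ν

The consecutive links are each given: χ < δ; δ < φ; φ < ω; ω < τ; τ < σ; σ < λ; λ < ζ; ζ < ψ; ψ < ε; ε < β; β < ν.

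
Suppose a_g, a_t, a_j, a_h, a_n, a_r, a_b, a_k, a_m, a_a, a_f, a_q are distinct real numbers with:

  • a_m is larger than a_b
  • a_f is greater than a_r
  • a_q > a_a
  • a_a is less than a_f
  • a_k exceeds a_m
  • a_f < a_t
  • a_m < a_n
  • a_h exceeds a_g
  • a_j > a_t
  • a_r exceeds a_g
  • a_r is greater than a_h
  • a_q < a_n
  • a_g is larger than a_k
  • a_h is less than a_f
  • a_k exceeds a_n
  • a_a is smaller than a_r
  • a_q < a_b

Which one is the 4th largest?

Piecing the relations together gives one ordering: a_a < a_q < a_b < a_m < a_n < a_k < a_g < a_h < a_r < a_f < a_t < a_j.
Counting 4 from the largest end gives a_r.

a_r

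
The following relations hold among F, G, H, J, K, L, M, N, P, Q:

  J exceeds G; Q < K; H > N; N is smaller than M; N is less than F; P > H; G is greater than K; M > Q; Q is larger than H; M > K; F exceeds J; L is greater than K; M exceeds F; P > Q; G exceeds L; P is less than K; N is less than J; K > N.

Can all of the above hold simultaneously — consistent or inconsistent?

consistent

The single ordering N < H < Q < P < K < L < G < J < F < M satisfies every listed relation, so no contradiction arises.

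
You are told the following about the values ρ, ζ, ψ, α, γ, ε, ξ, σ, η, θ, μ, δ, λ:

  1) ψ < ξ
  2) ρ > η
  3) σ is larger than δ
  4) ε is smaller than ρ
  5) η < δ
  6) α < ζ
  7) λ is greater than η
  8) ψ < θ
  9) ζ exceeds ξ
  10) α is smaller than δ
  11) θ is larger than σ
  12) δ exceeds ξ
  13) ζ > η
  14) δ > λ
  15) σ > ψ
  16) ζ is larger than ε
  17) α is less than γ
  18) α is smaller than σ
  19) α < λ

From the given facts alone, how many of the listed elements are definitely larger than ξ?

4

From ξ the given relations immediately reach ζ, δ.
From those, σ — 3 in total.
From those, θ — 4 in total.
No other element is forced above ξ by the given relations, so the count is 4.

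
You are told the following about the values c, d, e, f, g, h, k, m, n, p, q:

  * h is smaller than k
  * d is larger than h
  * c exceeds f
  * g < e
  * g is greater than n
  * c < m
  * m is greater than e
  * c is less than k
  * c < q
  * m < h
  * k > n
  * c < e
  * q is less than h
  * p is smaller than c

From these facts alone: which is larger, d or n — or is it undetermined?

n < g and g < e give n < e.
Then e < m extends the chain to m.
With m < h: n < g < e < m < h.
With h < d: n < g < e < m < h < d.
So d is larger.

d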